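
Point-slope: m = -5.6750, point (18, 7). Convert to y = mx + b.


y - 7 = -5.6750(x - 18)
y = -5.6750x + 7 + 5.6750*18
y = -5.6750x + 109.1500

y = -5.6750x + 109.1500


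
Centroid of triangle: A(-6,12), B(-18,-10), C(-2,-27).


Gx = (-6- 18- 2)/3 = -26/3 = -8.6667
Gy = (12- 10- 27)/3 = -25/3 = -8.3333

G = (-8.6667, -8.3333)


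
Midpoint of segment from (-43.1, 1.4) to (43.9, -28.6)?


Mx = (-43.1 + 43.9)/2 = 0.8/2 = 0.4000
My = (1.4 - 28.6)/2 = -27.2/2 = -13.6000

(0.4000, -13.6000)


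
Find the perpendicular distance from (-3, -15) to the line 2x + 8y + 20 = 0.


|2*(-3) + 8*(-15) + 20| = |-106| = 106
sqrt(4 + 64) = sqrt(68) = 8.2462
d = 106/sqrt(68) = 12.8544

12.8544


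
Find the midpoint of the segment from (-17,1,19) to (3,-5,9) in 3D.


Mx = (-17+3)/2 = -7.0000
My = (1- 5)/2 = -2.0000
Mz = (19+9)/2 = 14.0000

M = (-7.0000, -2.0000, 14.0000)


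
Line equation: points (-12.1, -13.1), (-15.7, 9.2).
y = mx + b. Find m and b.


m = (22.3)/(-3.6) = -6.1944
b = y1 - m*x1 = -13.1 - (22.3*(-12.1))/(-3.6) = -13.1 - 74.9528 = -88.0528

y = -6.1944x - 88.0528


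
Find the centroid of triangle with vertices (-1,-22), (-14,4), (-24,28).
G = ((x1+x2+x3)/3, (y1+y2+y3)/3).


Gx = (-1- 14- 24)/3 = -39/3 = -13.0000
Gy = (-22+4+28)/3 = 10/3 = 3.3333

G = (-13.0000, 3.3333)


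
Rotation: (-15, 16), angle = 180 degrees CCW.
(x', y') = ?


cos(180) = -1, sin(180) = 0
x' = -15*(-1) - 16*0 = 15
y' = -15*0 + 16*(-1) = -16

(15, -16)


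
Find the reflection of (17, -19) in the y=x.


Reflection rule for y=x: (y, x)
(17, -19) -> (-19, 17)

(-19, 17)


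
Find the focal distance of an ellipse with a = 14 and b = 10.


c^2 = 14^2 - 10^2 = 196 - 100 = 96
c = sqrt(96) = 9.7980

c = 9.7980


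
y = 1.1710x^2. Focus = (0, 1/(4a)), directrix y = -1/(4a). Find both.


a = 1.1710
1/(4a) = 0.2135
Focus = (0, 0.2135)
Directrix: y = -0.2135

Focus = (0, 0.2135), Directrix: y = -0.2135


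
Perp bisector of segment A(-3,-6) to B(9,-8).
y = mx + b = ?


Midpoint = (3, -7)
Slope of AB = dy/dx = -2/12 = -0.1667
Perp slope = -dx/dy = 12/2 = 6.0000
b = My - (perp slope)*Mx = -7 + (12*3)/(-2) = -7 - 18.0000 = -25.0000

y = 6.0000x - 25.0000


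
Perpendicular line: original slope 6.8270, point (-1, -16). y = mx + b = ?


Perpendicular slope = -1/m1 = -1/6.8270 = -0.1465
b2 = y0 - m2*x0 = -16 - 1/6.8270 = -16 - 0.1465 = -16.1465

y = -0.1465x - 16.1465


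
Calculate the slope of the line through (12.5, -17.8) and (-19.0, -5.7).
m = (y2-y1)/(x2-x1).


dy = -5.7 + 17.8 = 12.1
dx = -19.0 - 12.5 = -31.5
m = 12.1/(-31.5) = -0.3841

m = -0.3841


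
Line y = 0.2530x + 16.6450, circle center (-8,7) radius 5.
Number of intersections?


Substitute y = 0.2530x + 16.6450: (x+ 8)^2 + (0.2530x+16.6450-7)^2 = 25
Expand to Ax^2 + Bx + C = 0, where b-k = 9.645
A = 1+m^2 = 1.064009
B = 2(m(b-k) - h) = 2(0.2530*9.645 + 8) = 20.88037
C = h^2 + (b-k)^2 - r^2 = 64 + 93.026025 - 25 = 132.026025
disc = B^2-4AC = 435.9899 - 561.9075 = -125.9176
disc < 0

0 intersection points


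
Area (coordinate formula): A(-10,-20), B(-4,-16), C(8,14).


-10*(-16-14) = 300
-4*(14+ 20) = -136
8*(-20+ 16) = -32
sum = 132
Area = |132|/2 = 66.0000

66.0000 sq units


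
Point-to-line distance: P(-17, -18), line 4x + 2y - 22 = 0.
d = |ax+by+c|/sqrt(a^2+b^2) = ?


|4*(-17) + 2*(-18) - 22| = |-126| = 126
sqrt(16 + 4) = sqrt(20) = 4.4721
d = 126/sqrt(20) = 28.1745

28.1745


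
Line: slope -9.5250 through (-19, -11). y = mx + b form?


y + 11 = -9.5250(x + 19)
y = -9.5250x - 11 + 9.5250*(-19)
y = -9.5250x - 191.9750

y = -9.5250x - 191.9750


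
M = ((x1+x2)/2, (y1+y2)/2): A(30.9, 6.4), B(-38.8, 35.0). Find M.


Mx = (30.9 - 38.8)/2 = -7.9/2 = -3.9500
My = (6.4 + 35.0)/2 = 41.4/2 = 20.7000

(-3.9500, 20.7000)


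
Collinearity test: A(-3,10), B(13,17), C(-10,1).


-3*(17-1) + 13*(1-10) - 10*(10-17)
= -48 - 117 + 70 = -95

No, not collinear (determinant = -95)


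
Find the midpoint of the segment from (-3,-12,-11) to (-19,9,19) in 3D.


Mx = (-3- 19)/2 = -11.0000
My = (-12+9)/2 = -1.5000
Mz = (-11+19)/2 = 4.0000

M = (-11.0000, -1.5000, 4.0000)


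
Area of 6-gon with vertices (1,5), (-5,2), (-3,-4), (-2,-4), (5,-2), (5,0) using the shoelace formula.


sum(xi*y_{i+1}) = 1*2 - 5*(-4) - 3*(-4) - 2*(-2) + 5*0 + 5*5 = 63
sum(yi*x_{i+1}) = 5*(-5) + 2*(-3) - 4*(-2) - 4*5 - 2*5 + 0*1 = -53
Area = |63 + 53|/2 = 116/2 = 58.0000

58.0000 sq units


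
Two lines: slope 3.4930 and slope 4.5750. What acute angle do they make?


m1-m2 = -1.082
1+m1*m2 = 16.980475
tan(theta) = |-1.082/16.980475| = 0.063720
theta = arctan(|-1.082/16.980475|) = 3.6460 degrees (acute angle)

3.6460 degrees


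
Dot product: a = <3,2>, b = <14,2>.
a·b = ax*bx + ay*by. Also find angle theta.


a·b = 3*14 + 2*2 = 42 + 4 = 46
|a| = sqrt(9+4) = 3.6056
|b| = sqrt(196+4) = 14.1421
cos(theta) = 46/(sqrt(13)*sqrt(200)) = 46/sqrt(2600) = 0.902134
theta = arccos(46/sqrt(2600)) = 25.5600 degrees

a·b = 46, theta = 25.5600 deg


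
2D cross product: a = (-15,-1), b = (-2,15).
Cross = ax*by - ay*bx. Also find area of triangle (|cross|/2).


cross = -15*15 + 1*(-2) = -225 - 2 = -227
Triangle area = |-227|/2 = 227/2 = 113.5000

cross = -227, triangle area = 113.5000


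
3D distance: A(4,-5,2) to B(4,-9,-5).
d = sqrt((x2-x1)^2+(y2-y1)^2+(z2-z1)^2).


dx=0, dy=-4, dz=-7
d = sqrt(0+16+49) = sqrt(65) = 8.0623

8.0623


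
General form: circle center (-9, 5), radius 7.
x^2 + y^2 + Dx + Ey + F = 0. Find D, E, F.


(x+ 9)^2 + (y-5)^2 = 7^2
D = -2h = 18, E = -2k = -10
F = h^2+k^2-r^2 = 81+25-49 = 57

D = 18, E = -10, F = 57


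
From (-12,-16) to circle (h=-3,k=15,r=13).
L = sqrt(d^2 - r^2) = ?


d = sqrt((-12+ 3)^2 + (-16-15)^2) = sqrt(81+961) = 32.2800
L = sqrt(1042.0000 - 169) = sqrt(873.0000) = 29.5466

29.5466


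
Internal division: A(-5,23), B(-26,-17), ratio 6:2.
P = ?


Px = (6*(-26) + 2*(-5))/8 = -166/8 = -20.7500
Py = (6*(-17) + 2*23)/8 = -56/8 = -7.0000

P = (-20.7500, -7.0000)


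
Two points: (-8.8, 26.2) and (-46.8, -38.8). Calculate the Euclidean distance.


dx = -46.8 + 8.8 = -38.0
dy = -38.8 - 26.2 = -65.0
d = sqrt(1444.0 + 4225.0) = sqrt(5669.0) = 75.2928

75.2928


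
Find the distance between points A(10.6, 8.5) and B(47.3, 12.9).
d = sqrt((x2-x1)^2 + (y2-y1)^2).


dx = 47.3 - 10.6 = 36.7
dy = 12.9 - 8.5 = 4.4
d = sqrt(1346.89 + 19.36) = sqrt(1366.25) = 36.9628

36.9628


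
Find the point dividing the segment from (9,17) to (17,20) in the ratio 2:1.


Px = (2*17 + 1*9)/3 = 43/3 = 14.3333
Py = (2*20 + 1*17)/3 = 57/3 = 19.0000

P = (14.3333, 19.0000)


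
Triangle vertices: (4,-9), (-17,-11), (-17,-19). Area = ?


4*(-11+ 19) = 32
-17*(-19+ 9) = 170
-17*(-9+ 11) = -34
sum = 168
Area = |168|/2 = 84.0000

84.0000 sq units


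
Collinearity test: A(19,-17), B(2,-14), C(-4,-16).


19*(-14+ 16) + 2*(-16+ 17) - 4*(-17+ 14)
= 38 + 2 + 12 = 52

No, not collinear (determinant = 52)


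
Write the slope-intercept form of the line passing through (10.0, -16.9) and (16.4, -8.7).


m = (8.2)/(6.4) = 1.2813
b = y1 - m*x1 = -16.9 - (8.2*10.0)/(6.4) = -16.9 - 12.8125 = -29.7125

y = 1.2813x - 29.7125


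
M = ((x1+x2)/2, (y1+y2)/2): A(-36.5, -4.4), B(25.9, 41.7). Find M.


Mx = (-36.5 + 25.9)/2 = -10.6/2 = -5.3000
My = (-4.4 + 41.7)/2 = 37.3/2 = 18.6500

(-5.3000, 18.6500)


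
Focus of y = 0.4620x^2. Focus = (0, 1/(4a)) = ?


a = 0.4620
4a = 1.8480
focus = (0, 1/1.8480) = (0, 0.5411)

Focus = (0, 0.5411)


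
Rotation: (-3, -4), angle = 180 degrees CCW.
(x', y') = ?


cos(180) = -1, sin(180) = 0
x' = -3*(-1) + 4*0 = 3
y' = -3*0 - 4*(-1) = 4

(3, 4)


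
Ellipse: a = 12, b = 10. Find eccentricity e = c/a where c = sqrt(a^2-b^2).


c = sqrt(144-100) = sqrt(44) = 6.6332
e = c/a = sqrt(44)/12 = 0.5528

e = 0.5528


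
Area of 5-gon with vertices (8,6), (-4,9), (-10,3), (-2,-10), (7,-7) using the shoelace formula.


sum(xi*y_{i+1}) = 8*9 - 4*3 - 10*(-10) - 2*(-7) + 7*6 = 216
sum(yi*x_{i+1}) = 6*(-4) + 9*(-10) + 3*(-2) - 10*7 - 7*8 = -246
Area = |216 + 246|/2 = 462/2 = 231.0000

231.0000 sq units


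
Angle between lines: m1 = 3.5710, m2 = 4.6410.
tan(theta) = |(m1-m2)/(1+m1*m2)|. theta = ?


m1-m2 = -1.07
1+m1*m2 = 17.573011
tan(theta) = |-1.07/17.573011| = 0.060889
theta = arctan(|-1.07/17.573011|) = 3.4844 degrees (acute angle)

3.4844 degrees


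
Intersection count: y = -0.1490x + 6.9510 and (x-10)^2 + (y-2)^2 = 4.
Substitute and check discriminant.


Substitute y = -0.1490x + 6.9510: (x-10)^2 + (-0.1490x+6.9510-2)^2 = 4
Expand to Ax^2 + Bx + C = 0, where b-k = 4.951
A = 1+m^2 = 1.022201
B = 2(m(b-k) - h) = 2(-0.1490*4.951 - 10) = -21.475398
C = h^2 + (b-k)^2 - r^2 = 100 + 24.512401 - 4 = 120.512401
disc = B^2-4AC = 461.1927 - 492.7516 = -31.5589
disc < 0

0 intersection points


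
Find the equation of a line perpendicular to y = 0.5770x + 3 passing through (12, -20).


Perpendicular slope = -1/m1 = -1/0.5770 = -1.7331
b2 = y0 - m2*x0 = -20 + 12/0.5770 = -20 + 20.7972 = 0.7972

y = -1.7331x + 0.7972


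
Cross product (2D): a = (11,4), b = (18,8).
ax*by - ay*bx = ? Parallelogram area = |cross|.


cross = 11*8 - 4*18 = 88 - 72 = 16
Parallelogram area = |16| = 16

cross = 16, parallelogram area = 16


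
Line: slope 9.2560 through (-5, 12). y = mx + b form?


y - 12 = 9.2560(x + 5)
y = 9.2560x + 12 - 9.2560*(-5)
y = 9.2560x + 58.2800

y = 9.2560x + 58.2800


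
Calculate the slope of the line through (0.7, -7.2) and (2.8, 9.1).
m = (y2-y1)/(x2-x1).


dy = 9.1 + 7.2 = 16.3
dx = 2.8 - 0.7 = 2.1
m = 16.3/2.1 = 7.7619

m = 7.7619


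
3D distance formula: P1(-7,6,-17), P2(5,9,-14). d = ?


dx=12, dy=3, dz=3
d = sqrt(144+9+9) = sqrt(162) = 12.7279

12.7279


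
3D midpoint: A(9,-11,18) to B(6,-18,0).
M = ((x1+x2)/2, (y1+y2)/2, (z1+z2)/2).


Mx = (9+6)/2 = 7.5000
My = (-11- 18)/2 = -14.5000
Mz = (18+0)/2 = 9.0000

M = (7.5000, -14.5000, 9.0000)


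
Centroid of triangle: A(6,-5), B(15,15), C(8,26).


Gx = (6+15+8)/3 = 29/3 = 9.6667
Gy = (-5+15+26)/3 = 36/3 = 12.0000

G = (9.6667, 12.0000)


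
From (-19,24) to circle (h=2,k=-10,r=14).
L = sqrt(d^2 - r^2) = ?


d = sqrt((-19-2)^2 + (24+ 10)^2) = sqrt(441+1156) = 39.9625
L = sqrt(1597.0000 - 196) = sqrt(1401.0000) = 37.4299

37.4299


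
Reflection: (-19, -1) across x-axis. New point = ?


Reflection rule for x-axis: (x, -y)
(-19, -1) -> (-19, 1)

(-19, 1)


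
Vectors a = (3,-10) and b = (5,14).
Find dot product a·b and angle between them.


a·b = 3*5 - 10*14 = 15 - 140 = -125
|a| = sqrt(9+100) = 10.4403
|b| = sqrt(25+196) = 14.8661
cos(theta) = -125/(sqrt(109)*sqrt(221)) = -125/sqrt(24089) = -0.805380
theta = arccos(-125/sqrt(24089)) = 143.6469 degrees

a·b = -125, theta = 143.6469 deg


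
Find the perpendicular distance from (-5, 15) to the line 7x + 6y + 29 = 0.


|7*(-5) + 6*15 + 29| = |84| = 84
sqrt(49 + 36) = sqrt(85) = 9.2195
d = 84/sqrt(85) = 9.1111

9.1111


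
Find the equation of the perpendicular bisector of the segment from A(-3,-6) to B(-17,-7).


Midpoint = (-10, -6.5)
Slope of AB = dy/dx = -1/(-14) = 0.0714
Perp slope = -dx/dy = -14/1 = -14.0000
b = My - (perp slope)*Mx = -6.5 + (-14*(-10))/(-1) = -6.5 - 140.0000 = -146.5000

y = -14.0000x - 146.5000


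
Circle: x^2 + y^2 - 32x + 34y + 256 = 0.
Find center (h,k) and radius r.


h = -D/2 = 32/2 = 16
k = -E/2 = -34/2 = -17
r^2 = h^2 + k^2 - F = 256 + 289 - 256 = 289
r = 17

Center (16, -17), radius = 17


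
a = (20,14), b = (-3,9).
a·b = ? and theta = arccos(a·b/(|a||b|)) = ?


a·b = 20*(-3) + 14*9 = -60 + 126 = 66
|a| = sqrt(400+196) = 24.4131
|b| = sqrt(9+81) = 9.4868
cos(theta) = 66/(sqrt(596)*sqrt(90)) = 66/sqrt(53640) = 0.284970
theta = arccos(66/sqrt(53640)) = 73.4429 degrees

a·b = 66, theta = 73.4429 deg


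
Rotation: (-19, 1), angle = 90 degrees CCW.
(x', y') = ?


cos(90) = 0, sin(90) = 1
x' = -19*0 - 1*1 = -1
y' = -19*1 + 1*0 = -19

(-1, -19)


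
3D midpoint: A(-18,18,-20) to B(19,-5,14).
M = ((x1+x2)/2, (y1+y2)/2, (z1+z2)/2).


Mx = (-18+19)/2 = 0.5000
My = (18- 5)/2 = 6.5000
Mz = (-20+14)/2 = -3.0000

M = (0.5000, 6.5000, -3.0000)


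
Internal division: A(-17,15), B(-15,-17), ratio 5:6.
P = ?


Px = (5*(-15) + 6*(-17))/11 = -177/11 = -16.0909
Py = (5*(-17) + 6*15)/11 = 5/11 = 0.4545

P = (-16.0909, 0.4545)


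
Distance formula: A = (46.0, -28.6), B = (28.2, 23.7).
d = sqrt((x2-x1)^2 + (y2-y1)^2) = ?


dx = 28.2 - 46.0 = -17.8
dy = 23.7 + 28.6 = 52.3
d = sqrt(316.84 + 2735.29) = sqrt(3052.13) = 55.2461

55.2461


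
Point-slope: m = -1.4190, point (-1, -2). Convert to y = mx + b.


y + 2 = -1.4190(x + 1)
y = -1.4190x - 2 + 1.4190*(-1)
y = -1.4190x - 3.4190

y = -1.4190x - 3.4190


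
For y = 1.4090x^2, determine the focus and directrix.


a = 1.4090
1/(4a) = 0.1774
Focus = (0, 0.1774)
Directrix: y = -0.1774

Focus = (0, 0.1774), Directrix: y = -0.1774


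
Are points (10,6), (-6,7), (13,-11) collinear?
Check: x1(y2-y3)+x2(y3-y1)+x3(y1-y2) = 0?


10*(7+ 11) - 6*(-11-6) + 13*(6-7)
= 180 + 102 - 13 = 269

No, not collinear (determinant = 269)


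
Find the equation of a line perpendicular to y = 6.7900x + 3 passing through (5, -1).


Perpendicular slope = -1/m1 = -1/6.7900 = -0.1473
b2 = y0 - m2*x0 = -1 + 5/6.7900 = -1 + 0.7364 = -0.2636

y = -0.1473x - 0.2636


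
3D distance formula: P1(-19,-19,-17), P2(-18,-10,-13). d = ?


dx=1, dy=9, dz=4
d = sqrt(1+81+16) = sqrt(98) = 9.8995

9.8995


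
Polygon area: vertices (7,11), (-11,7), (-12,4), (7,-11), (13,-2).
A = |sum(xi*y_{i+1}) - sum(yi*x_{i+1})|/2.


sum(xi*y_{i+1}) = 7*7 - 11*4 - 12*(-11) + 7*(-2) + 13*11 = 266
sum(yi*x_{i+1}) = 11*(-11) + 7*(-12) + 4*7 - 11*13 - 2*7 = -334
Area = |266 + 334|/2 = 600/2 = 300.0000

300.0000 sq units


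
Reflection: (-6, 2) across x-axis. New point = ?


Reflection rule for x-axis: (x, -y)
(-6, 2) -> (-6, -2)

(-6, -2)


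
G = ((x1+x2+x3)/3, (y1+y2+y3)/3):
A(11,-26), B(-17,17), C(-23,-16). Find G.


Gx = (11- 17- 23)/3 = -29/3 = -9.6667
Gy = (-26+17- 16)/3 = -25/3 = -8.3333

G = (-9.6667, -8.3333)


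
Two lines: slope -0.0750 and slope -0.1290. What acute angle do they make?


m1-m2 = 0.054
1+m1*m2 = 1.009675
tan(theta) = |0.054/1.009675| = 0.053483
theta = arctan(|0.054/1.009675|) = 3.0614 degrees (acute angle)

3.0614 degrees


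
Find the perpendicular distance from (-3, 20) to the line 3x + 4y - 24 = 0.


|3*(-3) + 4*20 - 24| = |47| = 47
sqrt(9 + 16) = sqrt(25) = 5.0000
d = 47/sqrt(25) = 9.4000

9.4000


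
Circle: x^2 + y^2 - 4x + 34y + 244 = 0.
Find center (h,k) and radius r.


h = -D/2 = 4/2 = 2
k = -E/2 = -34/2 = -17
r^2 = h^2 + k^2 - F = 4 + 289 - 244 = 49
r = 7

Center (2, -17), radius = 7


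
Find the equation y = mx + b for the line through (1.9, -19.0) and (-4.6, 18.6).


m = (37.6)/(-6.5) = -5.7846
b = y1 - m*x1 = -19.0 - (37.6*1.9)/(-6.5) = -19.0 + 10.9908 = -8.0092

y = -5.7846x - 8.0092


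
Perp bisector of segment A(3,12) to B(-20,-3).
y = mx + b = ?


Midpoint = (-8.5, 4.5)
Slope of AB = dy/dx = -15/(-23) = 0.6522
Perp slope = -dx/dy = -23/15 = -1.5333
b = My - (perp slope)*Mx = 4.5 + (-23*(-8.5))/(-15) = 4.5 - 13.0333 = -8.5333

y = -1.5333x - 8.5333


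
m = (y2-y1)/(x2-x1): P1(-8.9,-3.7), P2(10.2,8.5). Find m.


dy = 8.5 + 3.7 = 12.2
dx = 10.2 + 8.9 = 19.1
m = 12.2/19.1 = 0.6387

m = 0.6387


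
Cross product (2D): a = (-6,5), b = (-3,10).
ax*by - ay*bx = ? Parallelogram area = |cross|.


cross = -6*10 - 5*(-3) = -60 + 15 = -45
Parallelogram area = |-45| = 45

cross = -45, parallelogram area = 45


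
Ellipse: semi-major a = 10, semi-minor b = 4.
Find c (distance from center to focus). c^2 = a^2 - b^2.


c^2 = 10^2 - 4^2 = 100 - 16 = 84
c = sqrt(84) = 9.1652

c = 9.1652


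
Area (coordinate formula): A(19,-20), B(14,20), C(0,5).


19*(20-5) = 285
14*(5+ 20) = 350
0*(-20-20) = 0
sum = 635
Area = |635|/2 = 317.5000

317.5000 sq units


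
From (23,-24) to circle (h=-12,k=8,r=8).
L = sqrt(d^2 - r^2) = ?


d = sqrt((23+ 12)^2 + (-24-8)^2) = sqrt(1225+1024) = 47.4236
L = sqrt(2249.0000 - 64) = sqrt(2185.0000) = 46.7440

46.7440


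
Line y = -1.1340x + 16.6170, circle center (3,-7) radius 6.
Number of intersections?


Substitute y = -1.1340x + 16.6170: (x-3)^2 + (-1.1340x+16.6170+ 7)^2 = 36
Expand to Ax^2 + Bx + C = 0, where b-k = 23.617
A = 1+m^2 = 2.285956
B = 2(m(b-k) - h) = 2(-1.1340*23.617 - 3) = -59.563356
C = h^2 + (b-k)^2 - r^2 = 9 + 557.762689 - 36 = 530.762689
disc = B^2-4AC = 3547.7934 - 4853.2006 = -1305.4072
disc < 0

0 intersection points


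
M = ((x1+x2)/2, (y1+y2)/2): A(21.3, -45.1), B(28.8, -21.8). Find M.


Mx = (21.3 + 28.8)/2 = 50.1/2 = 25.0500
My = (-45.1 - 21.8)/2 = -66.9/2 = -33.4500

(25.0500, -33.4500)


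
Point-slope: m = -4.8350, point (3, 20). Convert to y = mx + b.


y - 20 = -4.8350(x - 3)
y = -4.8350x + 20 + 4.8350*3
y = -4.8350x + 34.5050

y = -4.8350x + 34.5050


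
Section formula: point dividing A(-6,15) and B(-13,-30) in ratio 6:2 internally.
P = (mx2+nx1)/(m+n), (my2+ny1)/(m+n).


Px = (6*(-13) + 2*(-6))/8 = -90/8 = -11.2500
Py = (6*(-30) + 2*15)/8 = -150/8 = -18.7500

P = (-11.2500, -18.7500)


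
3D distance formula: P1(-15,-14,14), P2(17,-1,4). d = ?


dx=32, dy=13, dz=-10
d = sqrt(1024+169+100) = sqrt(1293) = 35.9583

35.9583


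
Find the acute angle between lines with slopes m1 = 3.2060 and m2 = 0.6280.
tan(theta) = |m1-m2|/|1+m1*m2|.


m1-m2 = 2.578
1+m1*m2 = 3.013368
tan(theta) = |2.578/3.013368| = 0.855521
theta = arctan(|2.578/3.013368|) = 40.5477 degrees (acute angle)

40.5477 degrees


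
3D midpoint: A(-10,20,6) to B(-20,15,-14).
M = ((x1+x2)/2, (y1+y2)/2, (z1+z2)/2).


Mx = (-10- 20)/2 = -15.0000
My = (20+15)/2 = 17.5000
Mz = (6- 14)/2 = -4.0000

M = (-15.0000, 17.5000, -4.0000)


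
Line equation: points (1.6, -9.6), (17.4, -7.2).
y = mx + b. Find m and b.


m = (2.4)/(15.8) = 0.1519
b = y1 - m*x1 = -9.6 - (2.4*1.6)/(15.8) = -9.6 - 0.2430 = -9.8430

y = 0.1519x - 9.8430


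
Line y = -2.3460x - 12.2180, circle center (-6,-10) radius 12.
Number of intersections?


Substitute y = -2.3460x - 12.2180: (x+ 6)^2 + (-2.3460x- 12.2180+ 10)^2 = 144
Expand to Ax^2 + Bx + C = 0, where b-k = -2.218
A = 1+m^2 = 6.503716
B = 2(m(b-k) - h) = 2(-2.3460*(-2.218) + 6) = 22.406856
C = h^2 + (b-k)^2 - r^2 = 36 + 4.919524 - 144 = -103.080476
disc = B^2-4AC = 502.0672 + 2681.6246 = 3183.6918
disc > 0

2 intersection points


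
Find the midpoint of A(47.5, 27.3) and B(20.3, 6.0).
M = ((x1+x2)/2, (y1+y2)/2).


Mx = (47.5 + 20.3)/2 = 67.8/2 = 33.9000
My = (27.3 + 6.0)/2 = 33.3/2 = 16.6500

(33.9000, 16.6500)


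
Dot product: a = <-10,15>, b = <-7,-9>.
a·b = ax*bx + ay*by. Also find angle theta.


a·b = -10*(-7) + 15*(-9) = 70 - 135 = -65
|a| = sqrt(100+225) = 18.0278
|b| = sqrt(49+81) = 11.4018
cos(theta) = -65/(sqrt(325)*sqrt(130)) = -65/sqrt(42250) = -0.316228
theta = arccos(-65/sqrt(42250)) = 108.4349 degrees

a·b = -65, theta = 108.4349 deg


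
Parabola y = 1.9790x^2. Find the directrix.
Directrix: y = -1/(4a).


a = 1.9790
1/(4a) = 0.1263
directrix: y = -0.1263 = -0.1263

y = -0.1263


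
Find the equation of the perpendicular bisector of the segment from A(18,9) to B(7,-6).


Midpoint = (12.5, 1.5)
Slope of AB = dy/dx = -15/(-11) = 1.3636
Perp slope = -dx/dy = -11/15 = -0.7333
b = My - (perp slope)*Mx = 1.5 + (-11*12.5)/(-15) = 1.5 + 9.1667 = 10.6667

y = -0.7333x + 10.6667


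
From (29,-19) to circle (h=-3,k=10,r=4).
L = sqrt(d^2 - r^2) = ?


d = sqrt((29+ 3)^2 + (-19-10)^2) = sqrt(1024+841) = 43.1856
L = sqrt(1865.0000 - 16) = sqrt(1849.0000) = 43.0000

43.0000


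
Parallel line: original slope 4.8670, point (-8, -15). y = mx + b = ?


Parallel lines have equal slopes.
m2 = 4.8670
b2 = -15 - 4.8670*(-8) = 23.9360

y = 4.8670x + 23.9360


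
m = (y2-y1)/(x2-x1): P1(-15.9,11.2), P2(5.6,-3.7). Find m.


dy = -3.7 - 11.2 = -14.9
dx = 5.6 + 15.9 = 21.5
m = -14.9/21.5 = -0.6930

m = -0.6930


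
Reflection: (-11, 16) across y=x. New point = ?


Reflection rule for y=x: (y, x)
(-11, 16) -> (16, -11)

(16, -11)


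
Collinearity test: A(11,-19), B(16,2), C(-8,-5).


11*(2+ 5) + 16*(-5+ 19) - 8*(-19-2)
= 77 + 224 + 168 = 469

No, not collinear (determinant = 469)


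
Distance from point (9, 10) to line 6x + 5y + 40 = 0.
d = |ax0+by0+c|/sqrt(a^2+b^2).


|6*9 + 5*10 + 40| = |144| = 144
sqrt(36 + 25) = sqrt(61) = 7.8102
d = 144/sqrt(61) = 18.4373

18.4373


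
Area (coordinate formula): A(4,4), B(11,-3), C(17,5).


4*(-3-5) = -32
11*(5-4) = 11
17*(4+ 3) = 119
sum = 98
Area = |98|/2 = 49.0000

49.0000 sq units


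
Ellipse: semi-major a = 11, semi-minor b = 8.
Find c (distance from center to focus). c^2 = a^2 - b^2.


c^2 = 11^2 - 8^2 = 121 - 64 = 57
c = sqrt(57) = 7.5498

c = 7.5498


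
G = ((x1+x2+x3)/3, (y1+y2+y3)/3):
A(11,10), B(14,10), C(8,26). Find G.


Gx = (11+14+8)/3 = 33/3 = 11.0000
Gy = (10+10+26)/3 = 46/3 = 15.3333

G = (11.0000, 15.3333)


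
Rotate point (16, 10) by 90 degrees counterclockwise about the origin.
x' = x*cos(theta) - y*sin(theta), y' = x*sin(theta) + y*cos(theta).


cos(90) = 0, sin(90) = 1
x' = 16*0 - 10*1 = -10
y' = 16*1 + 10*0 = 16

(-10, 16)


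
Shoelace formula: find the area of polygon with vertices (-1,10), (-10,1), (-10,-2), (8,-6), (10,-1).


sum(xi*y_{i+1}) = -1*1 - 10*(-2) - 10*(-6) + 8*(-1) + 10*10 = 171
sum(yi*x_{i+1}) = 10*(-10) + 1*(-10) - 2*8 - 6*10 - 1*(-1) = -185
Area = |171 + 185|/2 = 356/2 = 178.0000

178.0000 sq units


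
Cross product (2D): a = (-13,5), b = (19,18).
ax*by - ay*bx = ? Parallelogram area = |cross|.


cross = -13*18 - 5*19 = -234 - 95 = -329
Parallelogram area = |-329| = 329

cross = -329, parallelogram area = 329


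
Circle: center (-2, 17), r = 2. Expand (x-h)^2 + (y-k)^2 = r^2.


(x+ 2)^2 + (y-17)^2 = 2^2
D = -2h = 4, E = -2k = -34
F = h^2+k^2-r^2 = 4+289-4 = 289

x^2 + y^2 + 4x - 34y + 289 = 0


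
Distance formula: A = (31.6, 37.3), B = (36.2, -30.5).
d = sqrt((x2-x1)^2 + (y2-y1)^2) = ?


dx = 36.2 - 31.6 = 4.6
dy = -30.5 - 37.3 = -67.8
d = sqrt(21.16 + 4596.84) = sqrt(4618) = 67.9559

67.9559


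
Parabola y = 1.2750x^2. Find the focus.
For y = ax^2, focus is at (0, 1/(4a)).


a = 1.2750
4a = 5.1000
focus = (0, 1/5.1000) = (0, 0.1961)

Focus = (0, 0.1961)


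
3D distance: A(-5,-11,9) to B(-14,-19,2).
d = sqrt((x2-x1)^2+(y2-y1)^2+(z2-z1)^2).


dx=-9, dy=-8, dz=-7
d = sqrt(81+64+49) = sqrt(194) = 13.9284

13.9284


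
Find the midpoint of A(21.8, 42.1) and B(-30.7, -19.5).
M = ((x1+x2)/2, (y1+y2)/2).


Mx = (21.8 - 30.7)/2 = -8.9/2 = -4.4500
My = (42.1 - 19.5)/2 = 22.6/2 = 11.3000

(-4.4500, 11.3000)


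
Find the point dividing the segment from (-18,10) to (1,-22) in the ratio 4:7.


Px = (4*1 + 7*(-18))/11 = -122/11 = -11.0909
Py = (4*(-22) + 7*10)/11 = -18/11 = -1.6364

P = (-11.0909, -1.6364)


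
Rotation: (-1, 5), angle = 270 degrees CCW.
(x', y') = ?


cos(270) = 0, sin(270) = -1
x' = -1*0 - 5*(-1) = 5
y' = -1*(-1) + 5*0 = 1

(5, 1)


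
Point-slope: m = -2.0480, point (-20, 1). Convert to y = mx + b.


y - 1 = -2.0480(x + 20)
y = -2.0480x + 1 + 2.0480*(-20)
y = -2.0480x - 39.9600

y = -2.0480x - 39.9600


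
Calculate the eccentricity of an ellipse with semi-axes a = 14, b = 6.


c = sqrt(196-36) = sqrt(160) = 12.6491
e = c/a = sqrt(160)/14 = 0.9035

e = 0.9035


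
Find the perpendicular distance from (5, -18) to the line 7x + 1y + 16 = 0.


|7*5 + 1*(-18) + 16| = |33| = 33
sqrt(49 + 1) = sqrt(50) = 7.0711
d = 33/sqrt(50) = 4.6669

4.6669


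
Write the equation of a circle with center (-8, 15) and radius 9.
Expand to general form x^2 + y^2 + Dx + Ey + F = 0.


(x+ 8)^2 + (y-15)^2 = 9^2
D = -2h = 16, E = -2k = -30
F = h^2+k^2-r^2 = 64+225-81 = 208

x^2 + y^2 + 16x - 30y + 208 = 0


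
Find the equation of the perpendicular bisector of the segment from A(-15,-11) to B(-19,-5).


Midpoint = (-17, -8)
Slope of AB = dy/dx = 6/(-4) = -1.5000
Perp slope = -dx/dy = 4/6 = 0.6667
b = My - (perp slope)*Mx = -8 + (-4*(-17))/6 = -8 + 11.3333 = 3.3333

y = 0.6667x + 3.3333


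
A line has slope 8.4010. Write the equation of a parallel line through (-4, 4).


Parallel lines have equal slopes.
m2 = 8.4010
b2 = 4 - 8.4010*(-4) = 37.6040

y = 8.4010x + 37.6040


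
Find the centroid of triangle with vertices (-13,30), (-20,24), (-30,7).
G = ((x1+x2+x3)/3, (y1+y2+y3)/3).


Gx = (-13- 20- 30)/3 = -63/3 = -21.0000
Gy = (30+24+7)/3 = 61/3 = 20.3333

G = (-21.0000, 20.3333)


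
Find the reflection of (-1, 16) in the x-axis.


Reflection rule for x-axis: (x, -y)
(-1, 16) -> (-1, -16)

(-1, -16)


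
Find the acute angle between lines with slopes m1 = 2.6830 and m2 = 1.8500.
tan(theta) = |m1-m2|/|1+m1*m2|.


m1-m2 = 0.833
1+m1*m2 = 5.96355
tan(theta) = |0.833/5.96355| = 0.139682
theta = arctan(|0.833/5.96355|) = 7.9517 degrees (acute angle)

7.9517 degrees


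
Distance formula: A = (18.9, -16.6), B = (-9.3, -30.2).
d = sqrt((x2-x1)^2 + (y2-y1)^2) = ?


dx = -9.3 - 18.9 = -28.2
dy = -30.2 + 16.6 = -13.6
d = sqrt(795.24 + 184.96) = sqrt(980.2) = 31.3081

31.3081


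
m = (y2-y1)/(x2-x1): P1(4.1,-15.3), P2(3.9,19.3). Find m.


dy = 19.3 + 15.3 = 34.6
dx = 3.9 - 4.1 = -0.2
m = 34.6/(-0.2) = -173.0000

m = -173.0000


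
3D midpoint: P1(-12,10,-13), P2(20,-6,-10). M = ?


Mx = (-12+20)/2 = 4.0000
My = (10- 6)/2 = 2.0000
Mz = (-13- 10)/2 = -11.5000

M = (4.0000, 2.0000, -11.5000)


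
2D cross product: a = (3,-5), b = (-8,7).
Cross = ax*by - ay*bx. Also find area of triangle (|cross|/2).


cross = 3*7 + 5*(-8) = 21 - 40 = -19
Triangle area = |-19|/2 = 19/2 = 9.5000

cross = -19, triangle area = 9.5000


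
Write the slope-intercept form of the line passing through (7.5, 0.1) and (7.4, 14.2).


m = (14.1)/(-0.1) = -141.0000
b = y1 - m*x1 = 0.1 - (14.1*7.5)/(-0.1) = 0.1 + 1057.5000 = 1057.6000

y = -141.0000x + 1057.6000


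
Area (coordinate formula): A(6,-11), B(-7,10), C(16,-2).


6*(10+ 2) = 72
-7*(-2+ 11) = -63
16*(-11-10) = -336
sum = -327
Area = |-327|/2 = 163.5000

163.5000 sq units


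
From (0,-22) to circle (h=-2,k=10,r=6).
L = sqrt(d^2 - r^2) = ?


d = sqrt((0+ 2)^2 + (-22-10)^2) = sqrt(4+1024) = 32.0624
L = sqrt(1028.0000 - 36) = sqrt(992.0000) = 31.4960

31.4960


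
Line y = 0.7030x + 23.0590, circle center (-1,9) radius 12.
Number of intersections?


Substitute y = 0.7030x + 23.0590: (x+ 1)^2 + (0.7030x+23.0590-9)^2 = 144
Expand to Ax^2 + Bx + C = 0, where b-k = 14.059
A = 1+m^2 = 1.494209
B = 2(m(b-k) - h) = 2(0.7030*14.059 + 1) = 21.766954
C = h^2 + (b-k)^2 - r^2 = 1 + 197.655481 - 144 = 54.655481
disc = B^2-4AC = 473.8003 - 326.6668 = 147.1335
disc > 0

2 intersection points


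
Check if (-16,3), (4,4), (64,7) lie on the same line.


-16*(4-7) + 4*(7-3) + 64*(3-4)
= 48 + 16 - 64 = 0

Yes, collinear (determinant = 0)


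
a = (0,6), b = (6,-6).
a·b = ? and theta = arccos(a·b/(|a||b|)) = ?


a·b = 0*6 + 6*(-6) = 0 - 36 = -36
|a| = sqrt(0+36) = 6.0000
|b| = sqrt(36+36) = 8.4853
cos(theta) = -36/(sqrt(36)*sqrt(72)) = -36/sqrt(2592) = -0.707107
theta = arccos(-36/sqrt(2592)) = 135.0000 degrees

a·b = -36, theta = 135.0000 deg


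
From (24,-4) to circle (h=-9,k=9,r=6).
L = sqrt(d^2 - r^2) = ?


d = sqrt((24+ 9)^2 + (-4-9)^2) = sqrt(1089+169) = 35.4683
L = sqrt(1258.0000 - 36) = sqrt(1222.0000) = 34.9571

34.9571


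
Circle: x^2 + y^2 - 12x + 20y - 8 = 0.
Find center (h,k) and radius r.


h = -D/2 = 12/2 = 6
k = -E/2 = -20/2 = -10
r^2 = h^2 + k^2 - F = 36 + 100 + 8 = 144
r = 12

Center (6, -10), radius = 12


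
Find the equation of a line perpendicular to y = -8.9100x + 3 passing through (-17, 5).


Perpendicular slope = -1/m1 = -1/(-8.9100) = 0.1122
b2 = y0 - m2*x0 = 5 - 17/(-8.9100) = 5 + 1.9080 = 6.9080

y = 0.1122x + 6.9080


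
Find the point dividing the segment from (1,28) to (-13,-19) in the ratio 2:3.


Px = (2*(-13) + 3*1)/5 = -23/5 = -4.6000
Py = (2*(-19) + 3*28)/5 = 46/5 = 9.2000

P = (-4.6000, 9.2000)


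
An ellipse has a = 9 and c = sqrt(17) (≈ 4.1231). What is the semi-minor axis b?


b^2 = 9^2 - (sqrt(17))^2 = 81 - 17 = 64
b = sqrt(64) = 8

b = 8


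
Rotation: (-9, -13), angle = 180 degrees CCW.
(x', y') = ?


cos(180) = -1, sin(180) = 0
x' = -9*(-1) + 13*0 = 9
y' = -9*0 - 13*(-1) = 13

(9, 13)


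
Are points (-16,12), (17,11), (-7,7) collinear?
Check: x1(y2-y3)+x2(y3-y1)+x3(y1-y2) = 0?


-16*(11-7) + 17*(7-12) - 7*(12-11)
= -64 - 85 - 7 = -156

No, not collinear (determinant = -156)


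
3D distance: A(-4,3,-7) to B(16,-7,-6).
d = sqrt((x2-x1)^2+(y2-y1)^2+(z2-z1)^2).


dx=20, dy=-10, dz=1
d = sqrt(400+100+1) = sqrt(501) = 22.3830

22.3830


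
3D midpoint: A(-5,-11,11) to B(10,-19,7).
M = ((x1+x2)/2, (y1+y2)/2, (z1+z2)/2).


Mx = (-5+10)/2 = 2.5000
My = (-11- 19)/2 = -15.0000
Mz = (11+7)/2 = 9.0000

M = (2.5000, -15.0000, 9.0000)


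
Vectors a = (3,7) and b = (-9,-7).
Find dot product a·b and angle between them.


a·b = 3*(-9) + 7*(-7) = -27 - 49 = -76
|a| = sqrt(9+49) = 7.6158
|b| = sqrt(81+49) = 11.4018
cos(theta) = -76/(sqrt(58)*sqrt(130)) = -76/sqrt(7540) = -0.875242
theta = arccos(-76/sqrt(7540)) = 151.0736 degrees

a·b = -76, theta = 151.0736 deg


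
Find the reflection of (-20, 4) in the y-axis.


Reflection rule for y-axis: (-x, y)
(-20, 4) -> (20, 4)

(20, 4)


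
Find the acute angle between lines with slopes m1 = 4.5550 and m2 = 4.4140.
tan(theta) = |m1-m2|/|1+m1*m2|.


m1-m2 = 0.141
1+m1*m2 = 21.10577
tan(theta) = |0.141/21.10577| = 0.006681
theta = arctan(|0.141/21.10577|) = 0.3828 degrees (acute angle)

0.3828 degrees


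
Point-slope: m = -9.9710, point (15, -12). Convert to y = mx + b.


y + 12 = -9.9710(x - 15)
y = -9.9710x - 12 + 9.9710*15
y = -9.9710x + 137.5650

y = -9.9710x + 137.5650


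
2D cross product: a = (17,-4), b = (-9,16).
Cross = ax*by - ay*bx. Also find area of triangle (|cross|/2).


cross = 17*16 + 4*(-9) = 272 - 36 = 236
Triangle area = |236|/2 = 236/2 = 118.0000

cross = 236, triangle area = 118.0000


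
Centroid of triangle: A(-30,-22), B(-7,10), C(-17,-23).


Gx = (-30- 7- 17)/3 = -54/3 = -18.0000
Gy = (-22+10- 23)/3 = -35/3 = -11.6667

G = (-18.0000, -11.6667)


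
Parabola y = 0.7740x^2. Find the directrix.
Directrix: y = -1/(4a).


a = 0.7740
1/(4a) = 0.3230
directrix: y = -0.3230 = -0.3230

y = -0.3230


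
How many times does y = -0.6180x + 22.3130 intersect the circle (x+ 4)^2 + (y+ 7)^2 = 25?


Substitute y = -0.6180x + 22.3130: (x+ 4)^2 + (-0.6180x+22.3130+ 7)^2 = 25
Expand to Ax^2 + Bx + C = 0, where b-k = 29.313
A = 1+m^2 = 1.381924
B = 2(m(b-k) - h) = 2(-0.6180*29.313 + 4) = -28.230868
C = h^2 + (b-k)^2 - r^2 = 16 + 859.251969 - 25 = 850.251969
disc = B^2-4AC = 796.9819 - 4699.9344 = -3902.9525
disc < 0

0 intersection points


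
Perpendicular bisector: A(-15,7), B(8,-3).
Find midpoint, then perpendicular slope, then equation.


Midpoint = (-3.5, 2)
Slope of AB = dy/dx = -10/23 = -0.4348
Perp slope = -dx/dy = 23/10 = 2.3000
b = My - (perp slope)*Mx = 2 + (23*(-3.5))/(-10) = 2 + 8.0500 = 10.0500

y = 2.3000x + 10.0500


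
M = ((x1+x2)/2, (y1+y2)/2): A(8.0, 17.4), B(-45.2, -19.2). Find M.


Mx = (8.0 - 45.2)/2 = -37.2/2 = -18.6000
My = (17.4 - 19.2)/2 = -1.8/2 = -0.9000

(-18.6000, -0.9000)


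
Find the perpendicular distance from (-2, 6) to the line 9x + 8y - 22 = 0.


|9*(-2) + 8*6 - 22| = |8| = 8
sqrt(81 + 64) = sqrt(145) = 12.0416
d = 8/sqrt(145) = 0.6644

0.6644


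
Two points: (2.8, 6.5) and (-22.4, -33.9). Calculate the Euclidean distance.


dx = -22.4 - 2.8 = -25.2
dy = -33.9 - 6.5 = -40.4
d = sqrt(635.04 + 1632.16) = sqrt(2267.2) = 47.6151

47.6151


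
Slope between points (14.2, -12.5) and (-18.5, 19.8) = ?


dy = 19.8 + 12.5 = 32.3
dx = -18.5 - 14.2 = -32.7
m = 32.3/(-32.7) = -0.9878

m = -0.9878


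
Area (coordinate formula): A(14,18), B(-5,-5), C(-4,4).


14*(-5-4) = -126
-5*(4-18) = 70
-4*(18+ 5) = -92
sum = -148
Area = |-148|/2 = 74.0000

74.0000 sq units


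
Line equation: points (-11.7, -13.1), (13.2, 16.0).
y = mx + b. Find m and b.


m = (29.1)/(24.9) = 1.1687
b = y1 - m*x1 = -13.1 - (29.1*(-11.7))/(24.9) = -13.1 + 13.6735 = 0.5735

y = 1.1687x + 0.5735


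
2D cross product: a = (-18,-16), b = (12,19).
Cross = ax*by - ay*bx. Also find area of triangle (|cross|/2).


cross = -18*19 + 16*12 = -342 + 192 = -150
Triangle area = |-150|/2 = 150/2 = 75.0000

cross = -150, triangle area = 75.0000


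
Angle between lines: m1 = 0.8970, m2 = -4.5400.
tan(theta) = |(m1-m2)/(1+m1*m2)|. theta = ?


m1-m2 = 5.437
1+m1*m2 = -3.07238
tan(theta) = |5.437/(-3.07238)| = 1.769638
theta = arctan(|5.437/(-3.07238)|) = 60.5298 degrees (acute angle)

60.5298 degrees


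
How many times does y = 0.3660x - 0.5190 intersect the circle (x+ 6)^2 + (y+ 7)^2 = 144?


Substitute y = 0.3660x - 0.5190: (x+ 6)^2 + (0.3660x- 0.5190+ 7)^2 = 144
Expand to Ax^2 + Bx + C = 0, where b-k = 6.481
A = 1+m^2 = 1.133956
B = 2(m(b-k) - h) = 2(0.3660*6.481 + 6) = 16.744092
C = h^2 + (b-k)^2 - r^2 = 36 + 42.003361 - 144 = -65.996639
disc = B^2-4AC = 280.3646 + 299.3491 = 579.7137
disc > 0

2 intersection points


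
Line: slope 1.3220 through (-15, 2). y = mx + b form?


y - 2 = 1.3220(x + 15)
y = 1.3220x + 2 - 1.3220*(-15)
y = 1.3220x + 21.8300

y = 1.3220x + 21.8300


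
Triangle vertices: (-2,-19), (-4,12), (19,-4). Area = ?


-2*(12+ 4) = -32
-4*(-4+ 19) = -60
19*(-19-12) = -589
sum = -681
Area = |-681|/2 = 340.5000

340.5000 sq units


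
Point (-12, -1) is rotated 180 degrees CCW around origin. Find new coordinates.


cos(180) = -1, sin(180) = 0
x' = -12*(-1) + 1*0 = 12
y' = -12*0 - 1*(-1) = 1

(12, 1)


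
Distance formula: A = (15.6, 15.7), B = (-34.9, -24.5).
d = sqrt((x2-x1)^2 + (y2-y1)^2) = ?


dx = -34.9 - 15.6 = -50.5
dy = -24.5 - 15.7 = -40.2
d = sqrt(2550.25 + 1616.04) = sqrt(4166.29) = 64.5468

64.5468


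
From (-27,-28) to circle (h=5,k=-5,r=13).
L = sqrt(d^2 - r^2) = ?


d = sqrt((-27-5)^2 + (-28+ 5)^2) = sqrt(1024+529) = 39.4081
L = sqrt(1553.0000 - 169) = sqrt(1384.0000) = 37.2022

37.2022


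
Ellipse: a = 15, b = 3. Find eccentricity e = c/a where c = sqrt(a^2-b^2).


c = sqrt(225-9) = sqrt(216) = 14.6969
e = c/a = sqrt(216)/15 = 0.9798

e = 0.9798


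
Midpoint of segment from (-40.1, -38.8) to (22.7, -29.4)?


Mx = (-40.1 + 22.7)/2 = -17.4/2 = -8.7000
My = (-38.8 - 29.4)/2 = -68.2/2 = -34.1000

(-8.7000, -34.1000)


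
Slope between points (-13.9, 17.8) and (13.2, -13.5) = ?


dy = -13.5 - 17.8 = -31.3
dx = 13.2 + 13.9 = 27.1
m = -31.3/27.1 = -1.1550

m = -1.1550


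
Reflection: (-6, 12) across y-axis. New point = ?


Reflection rule for y-axis: (-x, y)
(-6, 12) -> (6, 12)

(6, 12)


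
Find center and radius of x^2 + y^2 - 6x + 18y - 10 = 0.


h = -D/2 = 6/2 = 3
k = -E/2 = -18/2 = -9
r^2 = h^2 + k^2 - F = 9 + 81 + 10 = 100
r = 10

Center (3, -9), radius = 10


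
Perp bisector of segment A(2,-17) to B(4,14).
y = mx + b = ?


Midpoint = (3, -1.5)
Slope of AB = dy/dx = 31/2 = 15.5000
Perp slope = -dx/dy = -2/31 = -0.0645
b = My - (perp slope)*Mx = -1.5 + (2*3)/31 = -1.5 + 0.1935 = -1.3065

y = -0.0645x - 1.3065


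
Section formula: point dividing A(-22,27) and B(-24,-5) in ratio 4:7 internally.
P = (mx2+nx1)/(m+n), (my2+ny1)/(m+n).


Px = (4*(-24) + 7*(-22))/11 = -250/11 = -22.7273
Py = (4*(-5) + 7*27)/11 = 169/11 = 15.3636

P = (-22.7273, 15.3636)


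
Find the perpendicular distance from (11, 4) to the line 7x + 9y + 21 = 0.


|7*11 + 9*4 + 21| = |134| = 134
sqrt(49 + 81) = sqrt(130) = 11.4018
d = 134/sqrt(130) = 11.7526

11.7526


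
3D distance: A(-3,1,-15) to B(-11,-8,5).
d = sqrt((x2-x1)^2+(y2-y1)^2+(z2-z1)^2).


dx=-8, dy=-9, dz=20
d = sqrt(64+81+400) = sqrt(545) = 23.3452

23.3452


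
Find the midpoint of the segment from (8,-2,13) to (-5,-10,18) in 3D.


Mx = (8- 5)/2 = 1.5000
My = (-2- 10)/2 = -6.0000
Mz = (13+18)/2 = 15.5000

M = (1.5000, -6.0000, 15.5000)


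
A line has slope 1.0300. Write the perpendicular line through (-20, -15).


Perpendicular slope = -1/m1 = -1/1.0300 = -0.9709
b2 = y0 - m2*x0 = -15 - 20/1.0300 = -15 - 19.4175 = -34.4175

y = -0.9709x - 34.4175


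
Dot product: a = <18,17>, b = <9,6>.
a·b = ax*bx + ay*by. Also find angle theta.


a·b = 18*9 + 17*6 = 162 + 102 = 264
|a| = sqrt(324+289) = 24.7588
|b| = sqrt(81+36) = 10.8167
cos(theta) = 264/(sqrt(613)*sqrt(117)) = 264/sqrt(71721) = 0.985782
theta = arccos(264/sqrt(71721)) = 9.6734 degrees

a·b = 264, theta = 9.6734 deg


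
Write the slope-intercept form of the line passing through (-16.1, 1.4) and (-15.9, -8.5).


m = (-9.9)/(0.2) = -49.5000
b = y1 - m*x1 = 1.4 - (-9.9*(-16.1))/(0.2) = 1.4 - 796.9500 = -795.5500

y = -49.5000x - 795.5500


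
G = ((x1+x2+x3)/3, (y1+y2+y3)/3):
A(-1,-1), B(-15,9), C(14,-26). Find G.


Gx = (-1- 15+14)/3 = -2/3 = -0.6667
Gy = (-1+9- 26)/3 = -18/3 = -6.0000

G = (-0.6667, -6.0000)


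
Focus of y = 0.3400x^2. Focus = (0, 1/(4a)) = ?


a = 0.3400
4a = 1.3600
focus = (0, 1/1.3600) = (0, 0.7353)

Focus = (0, 0.7353)


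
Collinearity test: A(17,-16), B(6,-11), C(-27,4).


17*(-11-4) + 6*(4+ 16) - 27*(-16+ 11)
= -255 + 120 + 135 = 0

Yes, collinear (determinant = 0)


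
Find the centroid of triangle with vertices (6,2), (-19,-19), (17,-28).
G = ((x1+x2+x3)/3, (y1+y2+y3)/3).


Gx = (6- 19+17)/3 = 4/3 = 1.3333
Gy = (2- 19- 28)/3 = -45/3 = -15.0000

G = (1.3333, -15.0000)


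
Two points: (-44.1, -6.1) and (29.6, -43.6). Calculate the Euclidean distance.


dx = 29.6 + 44.1 = 73.7
dy = -43.6 + 6.1 = -37.5
d = sqrt(5431.69 + 1406.25) = sqrt(6837.94) = 82.6918

82.6918


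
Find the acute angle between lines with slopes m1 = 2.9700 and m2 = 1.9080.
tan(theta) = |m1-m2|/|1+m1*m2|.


m1-m2 = 1.062
1+m1*m2 = 6.66676
tan(theta) = |1.062/6.66676| = 0.159298
theta = arctan(|1.062/6.66676|) = 9.0510 degrees (acute angle)

9.0510 degrees


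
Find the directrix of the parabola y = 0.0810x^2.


a = 0.0810
1/(4a) = 3.0864
directrix: y = -3.0864 = -3.0864

y = -3.0864


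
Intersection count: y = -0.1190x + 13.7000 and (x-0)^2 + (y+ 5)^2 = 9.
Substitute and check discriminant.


Substitute y = -0.1190x + 13.7000: (x-0)^2 + (-0.1190x+13.7000+ 5)^2 = 9
Expand to Ax^2 + Bx + C = 0, where b-k = 18.7
A = 1+m^2 = 1.014161
B = 2(m(b-k) - h) = 2(-0.1190*18.7 - 0) = -4.4506
C = h^2 + (b-k)^2 - r^2 = 0 + 349.69 - 9 = 340.69
disc = B^2-4AC = 19.8078 - 1382.0580 = -1362.2502
disc < 0

0 intersection points


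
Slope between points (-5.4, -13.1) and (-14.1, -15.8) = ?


dy = -15.8 + 13.1 = -2.7
dx = -14.1 + 5.4 = -8.7
m = -2.7/(-8.7) = 0.3103

m = 0.3103


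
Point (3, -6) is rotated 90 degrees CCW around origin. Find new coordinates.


cos(90) = 0, sin(90) = 1
x' = 3*0 + 6*1 = 6
y' = 3*1 - 6*0 = 3

(6, 3)


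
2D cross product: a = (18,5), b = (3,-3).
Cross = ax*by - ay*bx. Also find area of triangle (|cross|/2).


cross = 18*(-3) - 5*3 = -54 - 15 = -69
Triangle area = |-69|/2 = 69/2 = 34.5000

cross = -69, triangle area = 34.5000


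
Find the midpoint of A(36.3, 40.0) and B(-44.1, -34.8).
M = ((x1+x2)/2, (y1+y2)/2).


Mx = (36.3 - 44.1)/2 = -7.8/2 = -3.9000
My = (40.0 - 34.8)/2 = 5.2/2 = 2.6000

(-3.9000, 2.6000)


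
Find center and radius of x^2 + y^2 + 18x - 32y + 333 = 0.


h = -D/2 = -18/2 = -9
k = -E/2 = 32/2 = 16
r^2 = h^2 + k^2 - F = 81 + 256 - 333 = 4
r = 2

Center (-9, 16), radius = 2
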